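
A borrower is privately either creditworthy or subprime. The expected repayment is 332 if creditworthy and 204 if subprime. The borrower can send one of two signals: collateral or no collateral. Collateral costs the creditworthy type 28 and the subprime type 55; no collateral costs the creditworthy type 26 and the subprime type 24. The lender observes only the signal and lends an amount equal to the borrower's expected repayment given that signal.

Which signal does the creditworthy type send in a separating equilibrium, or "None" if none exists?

Try creditworthy → collateral, subprime → no collateral:
  Under separation the lender infers type exactly: collateral → creditworthy (pays 332), no collateral → subprime (pays 204).
  Creditworthy: collateral gives 332 − 28 = 304; no collateral gives 204 − 26 = 178. No deviation. ✓
  Subprime: no collateral gives 204 − 24 = 180; collateral gives 332 − 55 = 277. Would deviate. ✗
Try creditworthy → no collateral, subprime → collateral:
  Under separation the lender infers type exactly: no collateral → creditworthy (pays 332), collateral → subprime (pays 204).
  Creditworthy: no collateral gives 332 − 26 = 306; collateral gives 204 − 28 = 176. No deviation. ✓
  Subprime: collateral gives 204 − 55 = 149; no collateral gives 332 − 24 = 308. Would deviate. ✗
Neither assignment is incentive-compatible.

None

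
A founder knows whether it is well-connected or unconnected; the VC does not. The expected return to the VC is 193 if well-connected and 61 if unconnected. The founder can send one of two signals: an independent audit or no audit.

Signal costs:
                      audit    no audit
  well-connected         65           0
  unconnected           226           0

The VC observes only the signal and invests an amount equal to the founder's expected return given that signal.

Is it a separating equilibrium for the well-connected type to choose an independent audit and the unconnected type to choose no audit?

If types separate, audit earns payment 193 and no audit earns 61.
Well-connected: audit gives 193 − 65 = 128; no audit gives 61 − 0 = 61. No deviation. ✓
Unconnected: no audit gives 61 − 0 = 61; audit gives 193 − 226 = -33. No deviation. ✓
Both incentive constraints hold.

Yes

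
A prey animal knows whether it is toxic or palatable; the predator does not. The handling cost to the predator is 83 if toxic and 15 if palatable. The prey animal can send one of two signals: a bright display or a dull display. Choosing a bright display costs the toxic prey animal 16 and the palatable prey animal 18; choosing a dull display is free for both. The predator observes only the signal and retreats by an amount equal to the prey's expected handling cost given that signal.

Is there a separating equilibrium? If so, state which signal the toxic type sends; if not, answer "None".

Try toxic → bright display, palatable → dull display:
  Under separation the predator infers type exactly: bright display → toxic (pays 83), dull display → palatable (pays 15).
  Toxic: bright display gives 83 − 16 = 67; dull display gives 15 − 0 = 15. No deviation. ✓
  Palatable: dull display gives 15 − 0 = 15; bright display gives 83 − 18 = 65. Would deviate. ✗
Try toxic → dull display, palatable → bright display:
  Under separation the predator infers type exactly: dull display → toxic (pays 83), bright display → palatable (pays 15).
  Toxic: dull display gives 83 − 0 = 83; bright display gives 15 − 16 = -1. No deviation. ✓
  Palatable: bright display gives 15 − 18 = -3; dull display gives 83 − 0 = 83. Would deviate. ✗
Neither assignment is incentive-compatible.

None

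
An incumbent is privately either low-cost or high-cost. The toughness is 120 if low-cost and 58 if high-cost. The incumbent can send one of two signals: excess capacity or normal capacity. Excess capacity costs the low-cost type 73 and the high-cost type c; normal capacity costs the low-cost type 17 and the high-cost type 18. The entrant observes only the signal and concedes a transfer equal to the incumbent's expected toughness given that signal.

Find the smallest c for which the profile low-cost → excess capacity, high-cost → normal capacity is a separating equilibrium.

Under separation: excess capacity → low-cost (pays 120); normal capacity → high-cost (pays 58).
Low-cost: 120 − 73 = 47 ≥ 58 − 17 = 41. Holds regardless of c. ✓
High-cost: 58 − 18 ≥ 120 − c, so c ≥ 120 − 40 = 80.

80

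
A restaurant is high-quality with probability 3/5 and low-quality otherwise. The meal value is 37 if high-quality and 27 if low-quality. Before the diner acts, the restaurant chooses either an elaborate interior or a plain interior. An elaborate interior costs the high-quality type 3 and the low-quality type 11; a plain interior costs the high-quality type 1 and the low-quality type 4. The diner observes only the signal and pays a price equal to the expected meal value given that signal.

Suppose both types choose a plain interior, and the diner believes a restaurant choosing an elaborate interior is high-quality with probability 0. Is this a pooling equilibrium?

At the pooled signal (plain interior) the diner holds the prior 3/5 and pays 3/5·37 + 2/5·27 = 33. Off-path (elaborate interior) belief 0 gives 0·37 + 1·27 = 27.
High-quality: plain interior gives 33 − 1 = 32; elaborate interior gives 27 − 3 = 24. Stays. ✓
Low-quality: plain interior gives 33 − 4 = 29; elaborate interior gives 27 − 11 = 16. Stays. ✓

Yes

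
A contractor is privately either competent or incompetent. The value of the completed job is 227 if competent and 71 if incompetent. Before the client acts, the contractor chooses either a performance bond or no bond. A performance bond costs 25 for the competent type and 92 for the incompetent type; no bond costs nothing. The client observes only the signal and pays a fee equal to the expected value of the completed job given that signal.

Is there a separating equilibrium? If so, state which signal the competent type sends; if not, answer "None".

None

Try competent → bond, incompetent → no bond:
  If types separate, bond earns payment 227 and no bond earns 71.
  Competent: bond gives 227 − 25 = 202; no bond gives 71 − 0 = 71. No deviation. ✓
  Incompetent: no bond gives 71 − 0 = 71; bond gives 227 − 92 = 135. Would deviate. ✗
Try competent → no bond, incompetent → bond:
  If types separate, no bond earns payment 227 and bond earns 71.
  Competent: no bond gives 227 − 0 = 227; bond gives 71 − 25 = 46. No deviation. ✓
  Incompetent: bond gives 71 − 92 = -21; no bond gives 227 − 0 = 227. Would deviate. ✗
Neither assignment is incentive-compatible.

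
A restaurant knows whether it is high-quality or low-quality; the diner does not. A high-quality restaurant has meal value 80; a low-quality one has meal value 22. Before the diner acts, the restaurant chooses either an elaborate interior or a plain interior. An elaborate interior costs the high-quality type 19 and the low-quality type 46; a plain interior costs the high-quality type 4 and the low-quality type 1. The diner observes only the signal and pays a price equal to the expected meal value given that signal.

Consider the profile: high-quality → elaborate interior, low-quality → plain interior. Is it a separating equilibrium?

No

Under separation the diner infers type exactly: elaborate interior → high-quality (pays 80), plain interior → low-quality (pays 22).
High-quality: elaborate interior gives 80 − 19 = 61; plain interior gives 22 − 4 = 18. No deviation. ✓
Low-quality: plain interior gives 22 − 1 = 21; elaborate interior gives 80 − 46 = 34. Would deviate. ✗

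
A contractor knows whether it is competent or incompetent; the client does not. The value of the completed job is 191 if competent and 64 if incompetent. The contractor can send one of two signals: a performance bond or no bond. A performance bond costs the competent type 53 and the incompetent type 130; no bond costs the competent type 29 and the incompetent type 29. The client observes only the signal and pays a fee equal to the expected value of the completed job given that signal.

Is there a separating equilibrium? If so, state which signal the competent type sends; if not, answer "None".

Try competent → bond, incompetent → no bond:
  If types separate, bond earns payment 191 and no bond earns 64.
  Competent: bond gives 191 − 53 = 138; no bond gives 64 − 29 = 35. No deviation. ✓
  Incompetent: no bond gives 64 − 29 = 35; bond gives 191 − 130 = 61. Would deviate. ✗
Try competent → no bond, incompetent → bond:
  If types separate, no bond earns payment 191 and bond earns 64.
  Competent: no bond gives 191 − 29 = 162; bond gives 64 − 53 = 11. No deviation. ✓
  Incompetent: bond gives 64 − 130 = -66; no bond gives 191 − 29 = 162. Would deviate. ✗
Neither assignment is incentive-compatible.

None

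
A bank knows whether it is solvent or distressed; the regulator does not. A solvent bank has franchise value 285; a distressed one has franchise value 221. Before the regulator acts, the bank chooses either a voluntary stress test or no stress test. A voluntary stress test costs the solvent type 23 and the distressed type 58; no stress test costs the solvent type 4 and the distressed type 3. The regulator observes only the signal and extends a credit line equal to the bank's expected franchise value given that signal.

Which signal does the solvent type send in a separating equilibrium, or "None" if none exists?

None

Try solvent → stress test, distressed → no stress test:
  Under separation the regulator infers type exactly: stress test → solvent (pays 285), no stress test → distressed (pays 221).
  Solvent: stress test gives 285 − 23 = 262; no stress test gives 221 − 4 = 217. No deviation. ✓
  Distressed: no stress test gives 221 − 3 = 218; stress test gives 285 − 58 = 227. Would deviate. ✗
Try solvent → no stress test, distressed → stress test:
  Under separation the regulator infers type exactly: no stress test → solvent (pays 285), stress test → distressed (pays 221).
  Solvent: no stress test gives 285 − 4 = 281; stress test gives 221 − 23 = 198. No deviation. ✓
  Distressed: stress test gives 221 − 58 = 163; no stress test gives 285 − 3 = 282. Would deviate. ✗
Neither assignment is incentive-compatible.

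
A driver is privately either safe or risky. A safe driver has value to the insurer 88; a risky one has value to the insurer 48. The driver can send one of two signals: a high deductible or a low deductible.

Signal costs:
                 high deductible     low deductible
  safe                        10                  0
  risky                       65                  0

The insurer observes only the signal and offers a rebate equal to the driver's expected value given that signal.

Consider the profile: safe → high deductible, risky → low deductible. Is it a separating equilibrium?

Under separation the insurer infers type exactly: high deductible → safe (pays 88), low deductible → risky (pays 48).
Safe: high deductible gives 88 − 10 = 78; low deductible gives 48 − 0 = 48. No deviation. ✓
Risky: low deductible gives 48 − 0 = 48; high deductible gives 88 − 65 = 23. No deviation. ✓
Both incentive constraints hold.

Yes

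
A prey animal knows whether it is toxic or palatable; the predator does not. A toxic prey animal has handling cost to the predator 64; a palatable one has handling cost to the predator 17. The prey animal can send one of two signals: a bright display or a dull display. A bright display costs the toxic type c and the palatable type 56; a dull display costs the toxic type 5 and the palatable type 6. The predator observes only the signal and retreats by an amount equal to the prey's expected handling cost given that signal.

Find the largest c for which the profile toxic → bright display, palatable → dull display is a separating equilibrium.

Under separation: bright display → toxic (pays 64); dull display → palatable (pays 17).
Palatable: 17 − 6 = 11 ≥ 64 − 56 = 8. Holds regardless of c. ✓
Toxic: 64 − c ≥ 17 − 5, so c ≤ 64 − 12 = 52.

52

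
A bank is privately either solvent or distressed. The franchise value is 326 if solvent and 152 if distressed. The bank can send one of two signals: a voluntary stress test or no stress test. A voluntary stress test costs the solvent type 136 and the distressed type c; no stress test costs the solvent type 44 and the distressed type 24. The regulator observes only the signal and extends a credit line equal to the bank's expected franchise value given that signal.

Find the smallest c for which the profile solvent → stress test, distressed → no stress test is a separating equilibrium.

198

Under separation: stress test → solvent (pays 326); no stress test → distressed (pays 152).
Solvent: 326 − 136 = 190 ≥ 152 − 44 = 108. Holds regardless of c. ✓
Distressed: 152 − 24 ≥ 326 − c, so c ≥ 326 − 128 = 198.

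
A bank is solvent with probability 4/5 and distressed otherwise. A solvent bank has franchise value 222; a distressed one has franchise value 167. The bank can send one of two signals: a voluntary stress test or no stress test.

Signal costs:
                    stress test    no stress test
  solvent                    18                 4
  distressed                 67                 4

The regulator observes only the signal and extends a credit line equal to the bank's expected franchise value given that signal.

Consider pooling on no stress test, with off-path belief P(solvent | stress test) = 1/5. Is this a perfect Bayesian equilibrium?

At the pooled signal (no stress test) the regulator holds the prior 4/5 and pays 4/5·222 + 1/5·167 = 211. Off-path (stress test) belief 1/5 gives 1/5·222 + 4/5·167 = 178.
Solvent: no stress test gives 211 − 4 = 207; stress test gives 178 − 18 = 160. Stays. ✓
Distressed: no stress test gives 211 − 4 = 207; stress test gives 178 − 67 = 111. Stays. ✓

Yes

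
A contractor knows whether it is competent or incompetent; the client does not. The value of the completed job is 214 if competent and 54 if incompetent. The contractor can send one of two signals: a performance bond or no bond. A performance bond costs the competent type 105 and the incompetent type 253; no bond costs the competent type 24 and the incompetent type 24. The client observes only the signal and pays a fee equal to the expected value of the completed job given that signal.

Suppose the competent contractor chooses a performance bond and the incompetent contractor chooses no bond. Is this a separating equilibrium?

Yes

If types separate, bond earns payment 214 and no bond earns 54.
Competent: bond gives 214 − 105 = 109; no bond gives 54 − 24 = 30. No deviation. ✓
Incompetent: no bond gives 54 − 24 = 30; bond gives 214 − 253 = -39. No deviation. ✓
Neither type gains from mimicking the other.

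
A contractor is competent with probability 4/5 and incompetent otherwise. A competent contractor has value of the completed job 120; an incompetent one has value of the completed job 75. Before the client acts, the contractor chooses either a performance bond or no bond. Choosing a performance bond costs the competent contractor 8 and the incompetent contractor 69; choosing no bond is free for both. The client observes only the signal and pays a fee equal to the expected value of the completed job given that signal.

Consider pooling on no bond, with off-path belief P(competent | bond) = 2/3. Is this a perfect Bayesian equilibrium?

Yes

At the pooled signal (no bond) the client holds the prior 4/5 and pays 4/5·120 + 1/5·75 = 111. Off-path (bond) belief 2/3 gives 2/3·120 + 1/3·75 = 105.
Competent: no bond gives 111 − 0 = 111; bond gives 105 − 8 = 97. Stays. ✓
Incompetent: no bond gives 111 − 0 = 111; bond gives 105 − 69 = 36. Stays. ✓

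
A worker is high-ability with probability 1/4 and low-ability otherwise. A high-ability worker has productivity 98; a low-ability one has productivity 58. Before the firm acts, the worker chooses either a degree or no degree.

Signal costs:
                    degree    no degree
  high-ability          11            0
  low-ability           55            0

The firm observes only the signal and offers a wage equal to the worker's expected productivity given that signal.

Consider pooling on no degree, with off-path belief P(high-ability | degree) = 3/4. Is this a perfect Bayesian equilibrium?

No

At the pooled signal (no degree) the firm holds the prior 1/4 and pays 1/4·98 + 3/4·58 = 68. Off-path (degree) belief 3/4 gives 3/4·98 + 1/4·58 = 88.
High-ability: no degree gives 68 − 0 = 68; degree gives 88 − 11 = 77. Deviates. ✗
Low-ability: no degree gives 68 − 0 = 68; degree gives 88 − 55 = 33. Stays. ✓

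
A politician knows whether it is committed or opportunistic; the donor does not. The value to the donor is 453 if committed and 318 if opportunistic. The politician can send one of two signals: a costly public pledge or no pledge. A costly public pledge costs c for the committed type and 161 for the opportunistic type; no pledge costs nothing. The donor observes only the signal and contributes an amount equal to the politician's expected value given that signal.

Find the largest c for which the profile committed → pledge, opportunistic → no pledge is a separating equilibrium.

Under separation: pledge → committed (pays 453); no pledge → opportunistic (pays 318).
Opportunistic: 318 − 0 = 318 ≥ 453 − 161 = 292. Holds regardless of c. ✓
Committed: 453 − c ≥ 318 − 0, so c ≤ 453 − 318 = 135.

135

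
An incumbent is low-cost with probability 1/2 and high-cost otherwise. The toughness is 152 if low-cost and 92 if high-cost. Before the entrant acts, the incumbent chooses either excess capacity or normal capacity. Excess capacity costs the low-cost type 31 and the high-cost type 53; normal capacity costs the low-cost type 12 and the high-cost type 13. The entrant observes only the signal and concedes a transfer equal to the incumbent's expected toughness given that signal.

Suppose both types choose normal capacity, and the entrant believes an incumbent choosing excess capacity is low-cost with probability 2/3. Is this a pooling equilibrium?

At the pooled signal (normal capacity) the entrant holds the prior 1/2 and pays 1/2·152 + 1/2·92 = 122. Off-path (excess capacity) belief 2/3 gives 2/3·152 + 1/3·92 = 132.
Low-cost: normal capacity gives 122 − 12 = 110; excess capacity gives 132 − 31 = 101. Stays. ✓
High-cost: normal capacity gives 122 − 13 = 109; excess capacity gives 132 − 53 = 79. Stays. ✓

Yes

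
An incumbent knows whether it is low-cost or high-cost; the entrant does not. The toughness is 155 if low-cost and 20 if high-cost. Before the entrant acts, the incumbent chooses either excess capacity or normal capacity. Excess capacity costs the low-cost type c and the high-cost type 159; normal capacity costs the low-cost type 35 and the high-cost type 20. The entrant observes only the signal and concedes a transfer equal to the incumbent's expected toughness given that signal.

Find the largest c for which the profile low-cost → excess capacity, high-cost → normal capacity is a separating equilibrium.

170

Under separation: excess capacity → low-cost (pays 155); normal capacity → high-cost (pays 20).
High-cost: 20 − 20 = 0 ≥ 155 − 159 = -4. Holds regardless of c. ✓
Low-cost: 155 − c ≥ 20 − 35, so c ≤ 155 − -15 = 170.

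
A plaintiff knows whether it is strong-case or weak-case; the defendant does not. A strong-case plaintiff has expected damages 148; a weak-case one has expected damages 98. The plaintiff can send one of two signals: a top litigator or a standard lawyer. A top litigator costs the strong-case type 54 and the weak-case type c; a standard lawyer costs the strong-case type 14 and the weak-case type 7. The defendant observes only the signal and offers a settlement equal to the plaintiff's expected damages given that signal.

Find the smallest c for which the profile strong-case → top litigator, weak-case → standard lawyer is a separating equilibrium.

Under separation: top litigator → strong-case (pays 148); standard lawyer → weak-case (pays 98).
Strong-case: 148 − 54 = 94 ≥ 98 − 14 = 84. Holds regardless of c. ✓
Weak-case: 98 − 7 ≥ 148 − c, so c ≥ 148 − 91 = 57.

57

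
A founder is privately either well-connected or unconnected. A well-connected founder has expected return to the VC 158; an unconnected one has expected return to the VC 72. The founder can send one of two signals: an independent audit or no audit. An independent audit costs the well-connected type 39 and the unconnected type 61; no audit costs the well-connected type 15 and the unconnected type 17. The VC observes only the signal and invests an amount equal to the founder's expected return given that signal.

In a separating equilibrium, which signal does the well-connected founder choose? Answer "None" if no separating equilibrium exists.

Try well-connected → audit, unconnected → no audit:
  If types separate, audit earns payment 158 and no audit earns 72.
  Well-connected: audit gives 158 − 39 = 119; no audit gives 72 − 15 = 57. No deviation. ✓
  Unconnected: no audit gives 72 − 17 = 55; audit gives 158 − 61 = 97. Would deviate. ✗
Try well-connected → no audit, unconnected → audit:
  If types separate, no audit earns payment 158 and audit earns 72.
  Well-connected: no audit gives 158 − 15 = 143; audit gives 72 − 39 = 33. No deviation. ✓
  Unconnected: audit gives 72 − 61 = 11; no audit gives 158 − 17 = 141. Would deviate. ✗
Neither assignment is incentive-compatible.

None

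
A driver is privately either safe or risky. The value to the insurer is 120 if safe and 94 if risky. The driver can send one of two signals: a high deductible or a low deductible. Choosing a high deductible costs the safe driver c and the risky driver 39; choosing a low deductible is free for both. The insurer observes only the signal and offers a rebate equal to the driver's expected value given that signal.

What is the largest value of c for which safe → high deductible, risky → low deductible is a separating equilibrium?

Under separation: high deductible → safe (pays 120); low deductible → risky (pays 94).
Risky: 94 − 0 = 94 ≥ 120 − 39 = 81. Holds regardless of c. ✓
Safe: 120 − c ≥ 94 − 0, so c ≤ 120 − 94 = 26.

26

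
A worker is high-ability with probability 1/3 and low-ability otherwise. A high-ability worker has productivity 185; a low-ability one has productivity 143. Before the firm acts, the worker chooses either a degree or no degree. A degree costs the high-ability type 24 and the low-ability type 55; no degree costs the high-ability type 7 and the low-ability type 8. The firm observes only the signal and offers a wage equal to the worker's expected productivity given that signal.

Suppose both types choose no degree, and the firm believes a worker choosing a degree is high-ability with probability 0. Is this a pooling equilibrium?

Yes

At the pooled signal (no degree) the firm holds the prior 1/3 and pays 1/3·185 + 2/3·143 = 157. Off-path (degree) belief 0 gives 0·185 + 1·143 = 143.
High-ability: no degree gives 157 − 7 = 150; degree gives 143 − 24 = 119. Stays. ✓
Low-ability: no degree gives 157 − 8 = 149; degree gives 143 − 55 = 88. Stays. ✓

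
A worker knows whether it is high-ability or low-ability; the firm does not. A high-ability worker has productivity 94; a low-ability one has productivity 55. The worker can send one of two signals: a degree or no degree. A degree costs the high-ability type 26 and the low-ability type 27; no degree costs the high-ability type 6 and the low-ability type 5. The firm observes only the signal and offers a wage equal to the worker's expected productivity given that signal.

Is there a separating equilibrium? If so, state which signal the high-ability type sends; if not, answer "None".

Try high-ability → degree, low-ability → no degree:
  If types separate, degree earns payment 94 and no degree earns 55.
  High-ability: degree gives 94 − 26 = 68; no degree gives 55 − 6 = 49. No deviation. ✓
  Low-ability: no degree gives 55 − 5 = 50; degree gives 94 − 27 = 67. Would deviate. ✗
Try high-ability → no degree, low-ability → degree:
  If types separate, no degree earns payment 94 and degree earns 55.
  High-ability: no degree gives 94 − 6 = 88; degree gives 55 − 26 = 29. No deviation. ✓
  Low-ability: degree gives 55 − 27 = 28; no degree gives 94 − 5 = 89. Would deviate. ✗
Neither assignment is incentive-compatible.

None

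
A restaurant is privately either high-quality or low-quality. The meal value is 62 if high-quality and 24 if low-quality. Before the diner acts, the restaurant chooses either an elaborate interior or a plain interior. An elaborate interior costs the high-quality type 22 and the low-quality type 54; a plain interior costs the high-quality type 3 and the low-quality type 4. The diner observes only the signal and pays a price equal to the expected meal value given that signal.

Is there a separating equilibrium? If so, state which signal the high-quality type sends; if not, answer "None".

elaborate interior

Try high-quality → elaborate interior, low-quality → plain interior:
  If types separate, elaborate interior earns payment 62 and plain interior earns 24.
  High-quality: elaborate interior gives 62 − 22 = 40; plain interior gives 24 − 3 = 21. No deviation. ✓
  Low-quality: plain interior gives 24 − 4 = 20; elaborate interior gives 62 − 54 = 8. No deviation. ✓
Both hold — the high-quality type sends elaborate interior.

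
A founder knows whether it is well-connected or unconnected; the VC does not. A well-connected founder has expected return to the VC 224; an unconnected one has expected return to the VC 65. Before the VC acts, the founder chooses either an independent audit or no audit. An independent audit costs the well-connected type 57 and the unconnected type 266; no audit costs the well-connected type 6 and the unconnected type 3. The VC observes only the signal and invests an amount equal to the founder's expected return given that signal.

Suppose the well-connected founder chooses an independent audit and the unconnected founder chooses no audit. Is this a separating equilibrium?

If types separate, audit earns payment 224 and no audit earns 65.
Well-connected: audit gives 224 − 57 = 167; no audit gives 65 − 6 = 59. No deviation. ✓
Unconnected: no audit gives 65 − 3 = 62; audit gives 224 − 266 = -42. No deviation. ✓
Both incentive constraints hold.

Yes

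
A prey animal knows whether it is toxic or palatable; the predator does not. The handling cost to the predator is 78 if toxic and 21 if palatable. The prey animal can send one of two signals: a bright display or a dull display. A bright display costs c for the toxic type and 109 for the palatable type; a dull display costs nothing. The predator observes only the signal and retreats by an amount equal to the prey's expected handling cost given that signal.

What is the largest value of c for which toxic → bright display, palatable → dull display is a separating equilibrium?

57

Under separation: bright display → toxic (pays 78); dull display → palatable (pays 21).
Palatable: 21 − 0 = 21 ≥ 78 − 109 = -31. Holds regardless of c. ✓
Toxic: 78 − c ≥ 21 − 0, so c ≤ 78 − 21 = 57.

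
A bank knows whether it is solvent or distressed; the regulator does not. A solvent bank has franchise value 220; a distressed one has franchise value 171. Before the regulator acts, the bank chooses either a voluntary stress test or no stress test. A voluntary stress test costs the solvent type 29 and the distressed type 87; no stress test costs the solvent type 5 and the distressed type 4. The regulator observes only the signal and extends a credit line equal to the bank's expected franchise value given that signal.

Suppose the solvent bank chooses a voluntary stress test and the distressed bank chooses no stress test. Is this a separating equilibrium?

Under separation the regulator infers type exactly: stress test → solvent (pays 220), no stress test → distressed (pays 171).
Solvent: stress test gives 220 − 29 = 191; no stress test gives 171 − 5 = 166. No deviation. ✓
Distressed: no stress test gives 171 − 4 = 167; stress test gives 220 − 87 = 133. No deviation. ✓
Neither type gains from mimicking the other.

Yes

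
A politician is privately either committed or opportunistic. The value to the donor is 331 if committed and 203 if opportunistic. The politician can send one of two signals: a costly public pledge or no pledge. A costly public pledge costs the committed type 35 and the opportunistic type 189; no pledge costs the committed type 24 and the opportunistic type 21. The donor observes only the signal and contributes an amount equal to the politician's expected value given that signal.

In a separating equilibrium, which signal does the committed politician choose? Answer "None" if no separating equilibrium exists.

pledge

Try committed → pledge, opportunistic → no pledge:
  Under separation the donor infers type exactly: pledge → committed (pays 331), no pledge → opportunistic (pays 203).
  Committed: pledge gives 331 − 35 = 296; no pledge gives 203 − 24 = 179. No deviation. ✓
  Opportunistic: no pledge gives 203 − 21 = 182; pledge gives 331 − 189 = 142. No deviation. ✓
Both hold — the committed type sends pledge.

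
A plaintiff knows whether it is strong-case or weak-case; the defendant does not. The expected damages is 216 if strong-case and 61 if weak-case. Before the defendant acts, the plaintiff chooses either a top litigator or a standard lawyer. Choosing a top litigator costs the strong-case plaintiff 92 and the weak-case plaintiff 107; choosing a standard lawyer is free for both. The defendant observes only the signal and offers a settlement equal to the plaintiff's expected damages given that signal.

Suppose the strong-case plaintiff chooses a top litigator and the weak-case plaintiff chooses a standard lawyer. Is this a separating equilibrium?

No

Under separation the defendant infers type exactly: top litigator → strong-case (pays 216), standard lawyer → weak-case (pays 61).
Strong-case: top litigator gives 216 − 92 = 124; standard lawyer gives 61 − 0 = 61. No deviation. ✓
Weak-case: standard lawyer gives 61 − 0 = 61; top litigator gives 216 − 107 = 109. Would deviate. ✗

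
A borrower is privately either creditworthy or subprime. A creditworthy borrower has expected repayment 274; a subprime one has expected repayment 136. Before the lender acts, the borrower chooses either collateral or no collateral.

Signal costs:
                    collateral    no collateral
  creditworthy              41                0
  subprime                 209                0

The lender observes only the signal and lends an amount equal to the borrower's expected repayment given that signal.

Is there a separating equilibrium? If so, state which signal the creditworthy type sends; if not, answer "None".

collateral

Try creditworthy → collateral, subprime → no collateral:
  If types separate, collateral earns payment 274 and no collateral earns 136.
  Creditworthy: collateral gives 274 − 41 = 233; no collateral gives 136 − 0 = 136. No deviation. ✓
  Subprime: no collateral gives 136 − 0 = 136; collateral gives 274 − 209 = 65. No deviation. ✓
Both hold — the creditworthy type sends collateral.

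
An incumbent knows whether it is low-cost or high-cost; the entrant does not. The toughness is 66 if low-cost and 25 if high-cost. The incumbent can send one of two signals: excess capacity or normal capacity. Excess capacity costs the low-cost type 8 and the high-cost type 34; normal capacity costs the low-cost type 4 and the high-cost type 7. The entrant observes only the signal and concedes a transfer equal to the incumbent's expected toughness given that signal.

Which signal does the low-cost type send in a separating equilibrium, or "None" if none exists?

None

Try low-cost → excess capacity, high-cost → normal capacity:
  Under separation the entrant infers type exactly: excess capacity → low-cost (pays 66), normal capacity → high-cost (pays 25).
  Low-cost: excess capacity gives 66 − 8 = 58; normal capacity gives 25 − 4 = 21. No deviation. ✓
  High-cost: normal capacity gives 25 − 7 = 18; excess capacity gives 66 − 34 = 32. Would deviate. ✗
Try low-cost → normal capacity, high-cost → excess capacity:
  Under separation the entrant infers type exactly: normal capacity → low-cost (pays 66), excess capacity → high-cost (pays 25).
  Low-cost: normal capacity gives 66 − 4 = 62; excess capacity gives 25 − 8 = 17. No deviation. ✓
  High-cost: excess capacity gives 25 − 34 = -9; normal capacity gives 66 − 7 = 59. Would deviate. ✗
Neither assignment is incentive-compatible.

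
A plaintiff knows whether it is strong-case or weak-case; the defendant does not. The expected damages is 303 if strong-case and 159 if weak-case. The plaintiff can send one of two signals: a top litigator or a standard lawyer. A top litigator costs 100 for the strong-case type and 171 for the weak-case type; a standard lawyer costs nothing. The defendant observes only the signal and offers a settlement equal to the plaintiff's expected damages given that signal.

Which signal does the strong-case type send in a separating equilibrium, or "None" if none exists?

top litigator

Try strong-case → top litigator, weak-case → standard lawyer:
  Under separation the defendant infers type exactly: top litigator → strong-case (pays 303), standard lawyer → weak-case (pays 159).
  Strong-case: top litigator gives 303 − 100 = 203; standard lawyer gives 159 − 0 = 159. No deviation. ✓
  Weak-case: standard lawyer gives 159 − 0 = 159; top litigator gives 303 − 171 = 132. No deviation. ✓
Both hold — the strong-case type sends top litigator.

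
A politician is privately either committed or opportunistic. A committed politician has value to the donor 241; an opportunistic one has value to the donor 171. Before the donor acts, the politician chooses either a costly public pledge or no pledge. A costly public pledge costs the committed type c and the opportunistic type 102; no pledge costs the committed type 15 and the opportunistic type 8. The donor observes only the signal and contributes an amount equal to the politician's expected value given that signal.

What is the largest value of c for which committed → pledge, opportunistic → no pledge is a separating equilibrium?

Under separation: pledge → committed (pays 241); no pledge → opportunistic (pays 171).
Opportunistic: 171 − 8 = 163 ≥ 241 − 102 = 139. Holds regardless of c. ✓
Committed: 241 − c ≥ 171 − 15, so c ≤ 241 − 156 = 85.

85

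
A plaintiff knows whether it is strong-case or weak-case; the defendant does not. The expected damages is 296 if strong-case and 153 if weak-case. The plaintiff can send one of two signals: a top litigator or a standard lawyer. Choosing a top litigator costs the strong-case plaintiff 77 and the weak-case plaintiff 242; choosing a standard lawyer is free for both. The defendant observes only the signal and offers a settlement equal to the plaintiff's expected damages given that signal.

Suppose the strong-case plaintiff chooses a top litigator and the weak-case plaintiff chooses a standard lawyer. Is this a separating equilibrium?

Under separation the defendant infers type exactly: top litigator → strong-case (pays 296), standard lawyer → weak-case (pays 153).
Strong-case: top litigator gives 296 − 77 = 219; standard lawyer gives 153 − 0 = 153. No deviation. ✓
Weak-case: standard lawyer gives 153 − 0 = 153; top litigator gives 296 − 242 = 54. No deviation. ✓
Neither type gains from mimicking the other.

Yes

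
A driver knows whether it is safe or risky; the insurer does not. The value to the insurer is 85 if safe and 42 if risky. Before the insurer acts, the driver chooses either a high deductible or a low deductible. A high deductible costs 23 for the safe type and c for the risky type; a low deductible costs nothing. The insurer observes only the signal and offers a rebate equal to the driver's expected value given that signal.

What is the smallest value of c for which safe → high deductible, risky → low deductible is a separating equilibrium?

Under separation: high deductible → safe (pays 85); low deductible → risky (pays 42).
Safe: 85 − 23 = 62 ≥ 42 − 0 = 42. Holds regardless of c. ✓
Risky: 42 − 0 ≥ 85 − c, so c ≥ 85 − 42 = 43.

43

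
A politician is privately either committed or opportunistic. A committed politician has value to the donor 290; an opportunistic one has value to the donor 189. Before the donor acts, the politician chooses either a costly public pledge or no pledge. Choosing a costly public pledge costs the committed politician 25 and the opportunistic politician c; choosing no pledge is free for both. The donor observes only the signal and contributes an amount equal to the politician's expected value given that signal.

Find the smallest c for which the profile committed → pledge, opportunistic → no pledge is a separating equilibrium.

101

Under separation: pledge → committed (pays 290); no pledge → opportunistic (pays 189).
Committed: 290 − 25 = 265 ≥ 189 − 0 = 189. Holds regardless of c. ✓
Opportunistic: 189 − 0 ≥ 290 − c, so c ≥ 290 − 189 = 101.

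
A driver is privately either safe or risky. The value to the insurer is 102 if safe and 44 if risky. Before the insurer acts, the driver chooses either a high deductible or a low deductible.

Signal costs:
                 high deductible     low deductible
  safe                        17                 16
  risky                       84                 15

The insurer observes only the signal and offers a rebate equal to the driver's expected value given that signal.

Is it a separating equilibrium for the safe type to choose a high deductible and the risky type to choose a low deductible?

Under separation the insurer infers type exactly: high deductible → safe (pays 102), low deductible → risky (pays 44).
Safe: high deductible gives 102 − 17 = 85; low deductible gives 44 − 16 = 28. No deviation. ✓
Risky: low deductible gives 44 − 15 = 29; high deductible gives 102 − 84 = 18. No deviation. ✓
Neither type gains from mimicking the other.

Yes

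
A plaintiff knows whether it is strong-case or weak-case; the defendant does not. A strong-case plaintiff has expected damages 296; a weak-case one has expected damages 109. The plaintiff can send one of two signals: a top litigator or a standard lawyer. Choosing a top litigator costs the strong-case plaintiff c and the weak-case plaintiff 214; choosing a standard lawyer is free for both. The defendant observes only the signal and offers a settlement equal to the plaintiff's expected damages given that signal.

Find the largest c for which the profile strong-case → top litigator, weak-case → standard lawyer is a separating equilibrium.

187

Under separation: top litigator → strong-case (pays 296); standard lawyer → weak-case (pays 109).
Weak-case: 109 − 0 = 109 ≥ 296 − 214 = 82. Holds regardless of c. ✓
Strong-case: 296 − c ≥ 109 − 0, so c ≤ 296 − 109 = 187.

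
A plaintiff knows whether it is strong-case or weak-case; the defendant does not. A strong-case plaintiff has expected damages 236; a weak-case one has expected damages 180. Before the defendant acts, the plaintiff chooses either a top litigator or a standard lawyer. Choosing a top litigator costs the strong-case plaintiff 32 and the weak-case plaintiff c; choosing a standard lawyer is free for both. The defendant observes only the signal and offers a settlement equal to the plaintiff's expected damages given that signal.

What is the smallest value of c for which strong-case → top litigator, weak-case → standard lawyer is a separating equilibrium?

56

Under separation: top litigator → strong-case (pays 236); standard lawyer → weak-case (pays 180).
Strong-case: 236 − 32 = 204 ≥ 180 − 0 = 180. Holds regardless of c. ✓
Weak-case: 180 − 0 ≥ 236 − c, so c ≥ 236 − 180 = 56.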